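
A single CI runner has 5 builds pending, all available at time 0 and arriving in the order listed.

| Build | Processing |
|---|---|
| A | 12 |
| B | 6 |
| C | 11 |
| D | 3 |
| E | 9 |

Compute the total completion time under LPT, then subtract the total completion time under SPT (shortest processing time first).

LPT (decreasing processing time): A C E B D.
A: 0→12
C: 12→23
E: 23→32
B: 32→38
D: 38→41
Sum = 12+23+32+38+41 = 146.
SPT (increasing processing time): D B E C A.
D: 0→3
B: 3→9
E: 9→18
C: 18→29
A: 29→41
Sum = 3+9+18+29+41 = 100.
Difference = 146 − 100 = 46.

46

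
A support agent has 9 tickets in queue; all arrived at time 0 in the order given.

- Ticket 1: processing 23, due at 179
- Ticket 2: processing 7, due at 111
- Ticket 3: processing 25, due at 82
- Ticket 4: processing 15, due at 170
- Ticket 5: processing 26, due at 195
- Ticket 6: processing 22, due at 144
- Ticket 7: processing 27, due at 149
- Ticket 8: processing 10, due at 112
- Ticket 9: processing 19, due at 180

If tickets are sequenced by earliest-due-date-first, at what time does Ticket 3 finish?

EDD (increasing due date): Ticket 3 Ticket 2 Ticket 8 Ticket 6 Ticket 7 Ticket 4 Ticket 1 Ticket 9 Ticket 5.
Ticket 3: 0→25

25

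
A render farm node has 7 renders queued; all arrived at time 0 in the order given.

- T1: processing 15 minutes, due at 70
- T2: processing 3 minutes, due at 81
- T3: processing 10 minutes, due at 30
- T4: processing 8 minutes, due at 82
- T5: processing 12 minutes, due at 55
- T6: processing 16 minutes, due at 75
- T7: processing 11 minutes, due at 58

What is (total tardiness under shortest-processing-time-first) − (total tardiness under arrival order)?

SPT (increasing processing time): T2 T4 T3 T7 T5 T1 T6.
T2: 0→3, due 81, tardiness 0
T4: 3→11, due 82, tardiness 0
T3: 11→21, due 30, tardiness 0
T7: 21→32, due 58, tardiness 0
T5: 32→44, due 55, tardiness 0
T1: 44→59, due 70, tardiness 0
T6: 59→75, due 75, tardiness 0
Sum = 0+0+0+0+0+0+0 = 0.
FIFO (arrival order): T1 T2 T3 T4 T5 T6 T7.
T1: 0→15, due 70, tardiness 0
T2: 15→18, due 81, tardiness 0
T3: 18→28, due 30, tardiness 0
T4: 28→36, due 82, tardiness 0
T5: 36→48, due 55, tardiness 0
T6: 48→64, due 75, tardiness 0
T7: 64→75, due 58, tardiness 17
Sum = 0+0+0+0+0+0+17 = 17.
Difference = 0 − 17 = -17.

-17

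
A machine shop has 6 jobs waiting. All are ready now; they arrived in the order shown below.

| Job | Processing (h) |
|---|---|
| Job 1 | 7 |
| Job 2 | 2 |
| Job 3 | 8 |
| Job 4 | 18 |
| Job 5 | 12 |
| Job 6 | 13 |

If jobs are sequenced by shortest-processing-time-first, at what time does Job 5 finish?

SPT (increasing processing time): Job 2 Job 1 Job 3 Job 5 Job 6 Job 4.
Job 2: 0→2
Job 1: 2→9
Job 3: 9→17
Job 5: 17→29

29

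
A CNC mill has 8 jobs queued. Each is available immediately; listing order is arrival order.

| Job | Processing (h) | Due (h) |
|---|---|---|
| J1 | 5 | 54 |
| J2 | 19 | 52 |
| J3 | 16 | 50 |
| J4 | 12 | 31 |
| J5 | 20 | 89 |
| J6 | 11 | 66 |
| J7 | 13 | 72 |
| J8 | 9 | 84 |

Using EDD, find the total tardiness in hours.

21

EDD (increasing due date): J4 J3 J2 J1 J6 J7 J8 J5.
J4: 0→12, due 31, tardiness 0
J3: 12→28, due 50, tardiness 0
J2: 28→47, due 52, tardiness 0
J1: 47→52, due 54, tardiness 0
J6: 52→63, due 66, tardiness 0
J7: 63→76, due 72, tardiness 4
J8: 76→85, due 84, tardiness 1
J5: 85→105, due 89, tardiness 16
Sum = 0+0+0+0+0+4+1+16 = 21.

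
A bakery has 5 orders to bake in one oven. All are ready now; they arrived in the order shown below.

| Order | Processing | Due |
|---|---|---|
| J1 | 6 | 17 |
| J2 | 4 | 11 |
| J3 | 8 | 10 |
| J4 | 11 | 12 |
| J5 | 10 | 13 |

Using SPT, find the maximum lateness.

SPT (increasing processing time): J2 J1 J3 J5 J4.
J2: 0→4, due 11, lateness -7
J1: 4→10, due 17, lateness -7
J3: 10→18, due 10, lateness 8
J5: 18→28, due 13, lateness 15
J4: 28→39, due 12, lateness 27
Maximum = 27.

27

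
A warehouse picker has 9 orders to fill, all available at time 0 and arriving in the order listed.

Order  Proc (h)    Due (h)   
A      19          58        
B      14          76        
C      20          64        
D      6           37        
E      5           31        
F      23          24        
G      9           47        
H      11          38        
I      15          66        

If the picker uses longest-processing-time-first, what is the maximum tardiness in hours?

91

LPT (decreasing processing time): F C A I B H G D E.
F: 0→23, due 24, tardiness 0
C: 23→43, due 64, tardiness 0
A: 43→62, due 58, tardiness 4
I: 62→77, due 66, tardiness 11
B: 77→91, due 76, tardiness 15
H: 91→102, due 38, tardiness 64
G: 102→111, due 47, tardiness 64
D: 111→117, due 37, tardiness 80
E: 117→122, due 31, tardiness 91
Maximum = 91.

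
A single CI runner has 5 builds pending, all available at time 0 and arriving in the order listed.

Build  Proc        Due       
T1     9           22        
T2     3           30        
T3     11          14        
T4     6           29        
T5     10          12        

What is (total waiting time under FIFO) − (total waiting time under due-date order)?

-24

FIFO (arrival order): T1 T2 T3 T4 T5.
T1: waits 0, runs 0→9
T2: waits 9, runs 9→12
T3: waits 12, runs 12→23
T4: waits 23, runs 23→29
T5: waits 29, runs 29→39
Sum = 0+9+12+23+29 = 73.
EDD (increasing due date): T5 T3 T1 T4 T2.
T5: waits 0, runs 0→10
T3: waits 10, runs 10→21
T1: waits 21, runs 21→30
T4: waits 30, runs 30→36
T2: waits 36, runs 36→39
Sum = 0+10+21+30+36 = 97.
Difference = 73 − 97 = -24.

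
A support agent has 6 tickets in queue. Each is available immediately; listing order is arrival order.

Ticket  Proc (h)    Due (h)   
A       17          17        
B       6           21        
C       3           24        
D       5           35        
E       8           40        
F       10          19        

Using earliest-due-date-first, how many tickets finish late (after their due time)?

EDD (increasing due date): A F B C D E.
A: 0→17, due 17, tardiness 0
F: 17→27, due 19, tardiness 8
B: 27→33, due 21, tardiness 12
C: 33→36, due 24, tardiness 12
D: 36→41, due 35, tardiness 6
E: 41→49, due 40, tardiness 9
Late tickets: 5.

5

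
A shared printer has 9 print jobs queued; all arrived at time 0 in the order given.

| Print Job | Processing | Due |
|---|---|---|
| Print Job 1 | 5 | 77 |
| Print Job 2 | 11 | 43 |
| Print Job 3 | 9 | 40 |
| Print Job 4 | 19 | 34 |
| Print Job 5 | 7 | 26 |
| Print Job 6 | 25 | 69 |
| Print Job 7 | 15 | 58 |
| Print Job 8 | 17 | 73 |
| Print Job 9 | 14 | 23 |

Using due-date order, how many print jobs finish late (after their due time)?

7

EDD (increasing due date): Print Job 9 Print Job 5 Print Job 4 Print Job 3 Print Job 2 Print Job 7 Print Job 6 Print Job 8 Print Job 1.
Print Job 9: 0→14, due 23, tardiness 0
Print Job 5: 14→21, due 26, tardiness 0
Print Job 4: 21→40, due 34, tardiness 6
Print Job 3: 40→49, due 40, tardiness 9
Print Job 2: 49→60, due 43, tardiness 17
Print Job 7: 60→75, due 58, tardiness 17
Print Job 6: 75→100, due 69, tardiness 31
Print Job 8: 100→117, due 73, tardiness 44
Print Job 1: 117→122, due 77, tardiness 45
Late print jobs: 7.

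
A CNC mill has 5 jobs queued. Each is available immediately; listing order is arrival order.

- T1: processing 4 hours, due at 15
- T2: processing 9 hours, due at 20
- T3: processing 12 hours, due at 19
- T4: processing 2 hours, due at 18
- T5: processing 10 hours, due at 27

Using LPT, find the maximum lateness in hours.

LPT (decreasing processing time): T3 T5 T2 T1 T4.
T3: 0→12, due 19, lateness -7
T5: 12→22, due 27, lateness -5
T2: 22→31, due 20, lateness 11
T1: 31→35, due 15, lateness 20
T4: 35→37, due 18, lateness 19
Maximum = 20.

20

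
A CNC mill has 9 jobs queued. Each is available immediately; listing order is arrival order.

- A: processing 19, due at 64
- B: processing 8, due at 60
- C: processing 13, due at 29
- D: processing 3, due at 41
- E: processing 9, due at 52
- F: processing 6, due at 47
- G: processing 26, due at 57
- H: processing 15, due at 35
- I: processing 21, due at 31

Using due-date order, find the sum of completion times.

587

EDD (increasing due date): C I H D F E G B A.
C: 0→13
I: 13→34
H: 34→49
D: 49→52
F: 52→58
E: 58→67
G: 67→93
B: 93→101
A: 101→120
Sum = 13+34+49+52+58+67+93+101+120 = 587.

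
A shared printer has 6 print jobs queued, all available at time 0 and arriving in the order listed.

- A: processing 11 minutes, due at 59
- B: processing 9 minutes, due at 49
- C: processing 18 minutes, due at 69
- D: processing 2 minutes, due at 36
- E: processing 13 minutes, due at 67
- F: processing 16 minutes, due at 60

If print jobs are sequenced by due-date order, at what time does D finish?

2

EDD (increasing due date): D B A F E C.
D: 0→2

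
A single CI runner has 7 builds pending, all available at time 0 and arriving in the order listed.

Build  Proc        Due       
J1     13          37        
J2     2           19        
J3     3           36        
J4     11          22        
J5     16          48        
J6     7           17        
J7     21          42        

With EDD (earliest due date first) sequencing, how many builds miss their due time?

EDD (increasing due date): J6 J2 J4 J3 J1 J7 J5.
J6: 0→7, due 17, tardiness 0
J2: 7→9, due 19, tardiness 0
J4: 9→20, due 22, tardiness 0
J3: 20→23, due 36, tardiness 0
J1: 23→36, due 37, tardiness 0
J7: 36→57, due 42, tardiness 15
J5: 57→73, due 48, tardiness 25
Late builds: 2.

2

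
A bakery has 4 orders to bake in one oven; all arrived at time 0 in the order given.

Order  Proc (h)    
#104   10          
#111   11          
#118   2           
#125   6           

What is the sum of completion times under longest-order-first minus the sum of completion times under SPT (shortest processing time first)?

LPT (decreasing processing time): #111 #104 #125 #118.
#111: 0→11
#104: 11→21
#125: 21→27
#118: 27→29
Sum = 11+21+27+29 = 88.
SPT (increasing processing time): #118 #125 #104 #111.
#118: 0→2
#125: 2→8
#104: 8→18
#111: 18→29
Sum = 2+8+18+29 = 57.
Difference = 88 − 57 = 31.

31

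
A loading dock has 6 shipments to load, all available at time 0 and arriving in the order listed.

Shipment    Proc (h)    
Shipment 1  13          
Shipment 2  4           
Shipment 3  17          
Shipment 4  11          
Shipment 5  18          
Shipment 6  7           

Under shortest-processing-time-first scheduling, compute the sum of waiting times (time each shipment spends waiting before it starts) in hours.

SPT (increasing processing time): Shipment 2 Shipment 6 Shipment 4 Shipment 1 Shipment 3 Shipment 5.
Shipment 2: waits 0, runs 0→4
Shipment 6: waits 4, runs 4→11
Shipment 4: waits 11, runs 11→22
Shipment 1: waits 22, runs 22→35
Shipment 3: waits 35, runs 35→52
Shipment 5: waits 52, runs 52→70
Sum = 0+4+11+22+35+52 = 124.

124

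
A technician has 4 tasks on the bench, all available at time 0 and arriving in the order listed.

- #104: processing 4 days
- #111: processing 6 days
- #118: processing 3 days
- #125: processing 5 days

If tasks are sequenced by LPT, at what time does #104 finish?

15

LPT (decreasing processing time): #111 #125 #104 #118.
#111: 0→6
#125: 6→11
#104: 11→15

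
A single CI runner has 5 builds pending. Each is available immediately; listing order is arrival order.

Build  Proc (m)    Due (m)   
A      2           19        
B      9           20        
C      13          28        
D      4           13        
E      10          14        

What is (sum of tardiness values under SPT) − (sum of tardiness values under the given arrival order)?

-18

SPT (increasing processing time): A D B E C.
A: 0→2, due 19, tardiness 0
D: 2→6, due 13, tardiness 0
B: 6→15, due 20, tardiness 0
E: 15→25, due 14, tardiness 11
C: 25→38, due 28, tardiness 10
Sum = 0+0+0+11+10 = 21.
FIFO (arrival order): A B C D E.
A: 0→2, due 19, tardiness 0
B: 2→11, due 20, tardiness 0
C: 11→24, due 28, tardiness 0
D: 24→28, due 13, tardiness 15
E: 28→38, due 14, tardiness 24
Sum = 0+0+0+15+24 = 39.
Difference = 21 − 39 = -18.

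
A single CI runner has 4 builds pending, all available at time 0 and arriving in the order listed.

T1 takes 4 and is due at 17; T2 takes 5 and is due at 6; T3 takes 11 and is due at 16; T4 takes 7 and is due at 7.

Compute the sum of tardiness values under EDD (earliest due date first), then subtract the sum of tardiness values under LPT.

-16

EDD (increasing due date): T2 T4 T3 T1.
T2: 0→5, due 6, tardiness 0
T4: 5→12, due 7, tardiness 5
T3: 12→23, due 16, tardiness 7
T1: 23→27, due 17, tardiness 10
Sum = 0+5+7+10 = 22.
LPT (decreasing processing time): T3 T4 T2 T1.
T3: 0→11, due 16, tardiness 0
T4: 11→18, due 7, tardiness 11
T2: 18→23, due 6, tardiness 17
T1: 23→27, due 17, tardiness 10
Sum = 0+11+17+10 = 38.
Difference = 22 − 38 = -16.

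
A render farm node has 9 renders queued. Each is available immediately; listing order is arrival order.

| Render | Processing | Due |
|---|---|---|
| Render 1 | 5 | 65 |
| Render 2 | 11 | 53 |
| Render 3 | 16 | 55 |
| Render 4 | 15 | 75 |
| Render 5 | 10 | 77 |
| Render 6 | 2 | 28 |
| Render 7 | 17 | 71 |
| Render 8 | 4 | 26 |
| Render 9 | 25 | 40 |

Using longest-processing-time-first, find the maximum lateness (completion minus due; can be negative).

77

LPT (decreasing processing time): Render 9 Render 7 Render 3 Render 4 Render 2 Render 5 Render 1 Render 8 Render 6.
Render 9: 0→25, due 40, lateness -15
Render 7: 25→42, due 71, lateness -29
Render 3: 42→58, due 55, lateness 3
Render 4: 58→73, due 75, lateness -2
Render 2: 73→84, due 53, lateness 31
Render 5: 84→94, due 77, lateness 17
Render 1: 94→99, due 65, lateness 34
Render 8: 99→103, due 26, lateness 77
Render 6: 103→105, due 28, lateness 77
Maximum = 77.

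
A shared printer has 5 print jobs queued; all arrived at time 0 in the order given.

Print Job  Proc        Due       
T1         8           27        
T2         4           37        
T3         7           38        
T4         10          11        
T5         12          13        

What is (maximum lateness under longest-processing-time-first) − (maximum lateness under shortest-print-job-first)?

LPT (decreasing processing time): T5 T4 T1 T3 T2.
T5: 0→12, due 13, lateness -1
T4: 12→22, due 11, lateness 11
T1: 22→30, due 27, lateness 3
T3: 30→37, due 38, lateness -1
T2: 37→41, due 37, lateness 4
Maximum = 11.
SPT (increasing processing time): T2 T3 T1 T4 T5.
T2: 0→4, due 37, lateness -33
T3: 4→11, due 38, lateness -27
T1: 11→19, due 27, lateness -8
T4: 19→29, due 11, lateness 18
T5: 29→41, due 13, lateness 28
Maximum = 28.
Difference = 11 − 28 = -17.

-17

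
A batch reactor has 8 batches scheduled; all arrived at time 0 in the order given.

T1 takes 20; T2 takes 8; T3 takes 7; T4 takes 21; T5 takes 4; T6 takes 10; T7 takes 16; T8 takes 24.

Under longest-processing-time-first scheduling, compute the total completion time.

LPT (decreasing processing time): T8 T4 T1 T7 T6 T2 T3 T5.
T8: 0→24
T4: 24→45
T1: 45→65
T7: 65→81
T6: 81→91
T2: 91→99
T3: 99→106
T5: 106→110
Sum = 24+45+65+81+91+99+106+110 = 621.

621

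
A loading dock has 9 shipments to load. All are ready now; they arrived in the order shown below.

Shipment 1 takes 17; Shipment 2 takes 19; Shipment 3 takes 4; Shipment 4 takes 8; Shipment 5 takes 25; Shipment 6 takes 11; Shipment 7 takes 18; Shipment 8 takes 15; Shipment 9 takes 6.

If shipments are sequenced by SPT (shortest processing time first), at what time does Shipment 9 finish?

SPT (increasing processing time): Shipment 3 Shipment 9 Shipment 4 Shipment 6 Shipment 8 Shipment 1 Shipment 7 Shipment 2 Shipment 5.
Shipment 3: 0→4
Shipment 9: 4→10

10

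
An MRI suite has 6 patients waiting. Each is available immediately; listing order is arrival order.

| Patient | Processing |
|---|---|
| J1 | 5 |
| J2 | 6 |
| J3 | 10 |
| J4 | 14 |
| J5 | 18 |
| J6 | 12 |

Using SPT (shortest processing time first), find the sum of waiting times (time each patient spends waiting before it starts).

117

SPT (increasing processing time): J1 J2 J3 J6 J4 J5.
J1: waits 0, runs 0→5
J2: waits 5, runs 5→11
J3: waits 11, runs 11→21
J6: waits 21, runs 21→33
J4: waits 33, runs 33→47
J5: waits 47, runs 47→65
Sum = 0+5+11+21+33+47 = 117.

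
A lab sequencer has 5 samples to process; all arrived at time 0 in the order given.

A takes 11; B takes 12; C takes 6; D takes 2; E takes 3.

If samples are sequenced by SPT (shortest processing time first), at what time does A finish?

22

SPT (increasing processing time): D E C A B.
D: 0→2
E: 2→5
C: 5→11
A: 11→22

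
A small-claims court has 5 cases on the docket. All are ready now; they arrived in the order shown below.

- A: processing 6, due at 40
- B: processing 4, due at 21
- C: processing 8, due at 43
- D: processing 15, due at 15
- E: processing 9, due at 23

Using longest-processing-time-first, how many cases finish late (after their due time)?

2

LPT (decreasing processing time): D E C A B.
D: 0→15, due 15, tardiness 0
E: 15→24, due 23, tardiness 1
C: 24→32, due 43, tardiness 0
A: 32→38, due 40, tardiness 0
B: 38→42, due 21, tardiness 21
Late cases: 2.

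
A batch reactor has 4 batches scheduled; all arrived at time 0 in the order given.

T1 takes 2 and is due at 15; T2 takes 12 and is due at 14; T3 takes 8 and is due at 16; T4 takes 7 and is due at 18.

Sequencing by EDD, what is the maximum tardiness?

11

EDD (increasing due date): T2 T1 T3 T4.
T2: 0→12, due 14, tardiness 0
T1: 12→14, due 15, tardiness 0
T3: 14→22, due 16, tardiness 6
T4: 22→29, due 18, tardiness 11
Maximum = 11.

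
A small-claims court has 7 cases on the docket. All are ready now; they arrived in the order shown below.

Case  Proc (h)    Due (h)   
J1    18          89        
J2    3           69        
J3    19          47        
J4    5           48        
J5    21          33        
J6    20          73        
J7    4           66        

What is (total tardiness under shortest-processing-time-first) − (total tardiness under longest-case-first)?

SPT (increasing processing time): J2 J7 J4 J1 J3 J6 J5.
J2: 0→3, due 69, tardiness 0
J7: 3→7, due 66, tardiness 0
J4: 7→12, due 48, tardiness 0
J1: 12→30, due 89, tardiness 0
J3: 30→49, due 47, tardiness 2
J6: 49→69, due 73, tardiness 0
J5: 69→90, due 33, tardiness 57
Sum = 0+0+0+0+2+0+57 = 59.
LPT (decreasing processing time): J5 J6 J3 J1 J4 J7 J2.
J5: 0→21, due 33, tardiness 0
J6: 21→41, due 73, tardiness 0
J3: 41→60, due 47, tardiness 13
J1: 60→78, due 89, tardiness 0
J4: 78→83, due 48, tardiness 35
J7: 83→87, due 66, tardiness 21
J2: 87→90, due 69, tardiness 21
Sum = 0+0+13+0+35+21+21 = 90.
Difference = 59 − 90 = -31.

-31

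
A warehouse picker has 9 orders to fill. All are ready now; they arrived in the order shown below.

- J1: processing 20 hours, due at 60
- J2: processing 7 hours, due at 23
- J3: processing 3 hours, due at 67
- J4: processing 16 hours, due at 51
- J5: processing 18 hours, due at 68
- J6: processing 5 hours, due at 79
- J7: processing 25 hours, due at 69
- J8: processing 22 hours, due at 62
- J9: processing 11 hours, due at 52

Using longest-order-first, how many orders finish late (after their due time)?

7

LPT (decreasing processing time): J7 J8 J1 J5 J4 J9 J2 J6 J3.
J7: 0→25, due 69, tardiness 0
J8: 25→47, due 62, tardiness 0
J1: 47→67, due 60, tardiness 7
J5: 67→85, due 68, tardiness 17
J4: 85→101, due 51, tardiness 50
J9: 101→112, due 52, tardiness 60
J2: 112→119, due 23, tardiness 96
J6: 119→124, due 79, tardiness 45
J3: 124→127, due 67, tardiness 60
Late orders: 7.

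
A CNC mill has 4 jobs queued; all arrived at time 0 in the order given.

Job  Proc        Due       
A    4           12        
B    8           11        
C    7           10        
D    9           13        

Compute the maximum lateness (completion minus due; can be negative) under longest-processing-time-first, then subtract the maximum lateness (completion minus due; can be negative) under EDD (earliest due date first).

LPT (decreasing processing time): D B C A.
D: 0→9, due 13, lateness -4
B: 9→17, due 11, lateness 6
C: 17→24, due 10, lateness 14
A: 24→28, due 12, lateness 16
Maximum = 16.
EDD (increasing due date): C B A D.
C: 0→7, due 10, lateness -3
B: 7→15, due 11, lateness 4
A: 15→19, due 12, lateness 7
D: 19→28, due 13, lateness 15
Maximum = 15.
Difference = 16 − 15 = 1.

1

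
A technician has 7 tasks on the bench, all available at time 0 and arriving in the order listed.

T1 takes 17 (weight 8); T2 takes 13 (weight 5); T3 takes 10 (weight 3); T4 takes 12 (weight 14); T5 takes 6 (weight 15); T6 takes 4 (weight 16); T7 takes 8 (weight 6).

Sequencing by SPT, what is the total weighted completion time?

1791

SPT (increasing processing time): T6 T5 T7 T3 T4 T2 T1.
T6: finishes 4, weight 16, w·C = 64
T5: finishes 10, weight 15, w·C = 150
T7: finishes 18, weight 6, w·C = 108
T3: finishes 28, weight 3, w·C = 84
T4: finishes 40, weight 14, w·C = 560
T2: finishes 53, weight 5, w·C = 265
T1: finishes 70, weight 8, w·C = 560
Sum = 64+150+108+84+560+265+560 = 1791.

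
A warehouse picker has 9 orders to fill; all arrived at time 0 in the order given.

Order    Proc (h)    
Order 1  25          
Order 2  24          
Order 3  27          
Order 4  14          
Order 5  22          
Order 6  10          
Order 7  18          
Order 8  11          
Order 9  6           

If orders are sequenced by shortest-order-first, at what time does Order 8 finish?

27

SPT (increasing processing time): Order 9 Order 6 Order 8 Order 4 Order 7 Order 5 Order 2 Order 1 Order 3.
Order 9: 0→6
Order 6: 6→16
Order 8: 16→27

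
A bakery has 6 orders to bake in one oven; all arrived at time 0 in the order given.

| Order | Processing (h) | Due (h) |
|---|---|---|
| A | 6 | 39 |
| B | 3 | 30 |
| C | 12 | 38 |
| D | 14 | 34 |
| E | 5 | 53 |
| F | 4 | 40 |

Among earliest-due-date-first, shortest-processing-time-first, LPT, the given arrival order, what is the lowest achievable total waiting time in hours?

EDD (increasing due date): B D C A F E.
B: waits 0, runs 0→3
D: waits 3, runs 3→17
C: waits 17, runs 17→29
A: waits 29, runs 29→35
F: waits 35, runs 35→39
E: waits 39, runs 39→44
Sum = 0+3+17+29+35+39 = 123.
SPT (increasing processing time): B F E A C D.
B: waits 0, runs 0→3
F: waits 3, runs 3→7
E: waits 7, runs 7→12
A: waits 12, runs 12→18
C: waits 18, runs 18→30
D: waits 30, runs 30→44
Sum = 0+3+7+12+18+30 = 70.
LPT (decreasing processing time): D C A E F B.
D: waits 0, runs 0→14
C: waits 14, runs 14→26
A: waits 26, runs 26→32
E: waits 32, runs 32→37
F: waits 37, runs 37→41
B: waits 41, runs 41→44
Sum = 0+14+26+32+37+41 = 150.
FIFO (arrival order): A B C D E F.
A: waits 0, runs 0→6
B: waits 6, runs 6→9
C: waits 9, runs 9→21
D: waits 21, runs 21→35
E: waits 35, runs 35→40
F: waits 40, runs 40→44
Sum = 0+6+9+21+35+40 = 111.
EDD 123, SPT 70, LPT 150, FIFO 111 → minimum 70.

70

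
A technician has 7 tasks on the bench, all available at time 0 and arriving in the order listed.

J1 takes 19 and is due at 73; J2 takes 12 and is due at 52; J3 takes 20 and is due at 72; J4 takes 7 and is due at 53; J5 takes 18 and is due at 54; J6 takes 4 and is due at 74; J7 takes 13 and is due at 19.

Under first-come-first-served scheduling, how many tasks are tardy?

4

FIFO (arrival order): J1 J2 J3 J4 J5 J6 J7.
J1: 0→19, due 73, tardiness 0
J2: 19→31, due 52, tardiness 0
J3: 31→51, due 72, tardiness 0
J4: 51→58, due 53, tardiness 5
J5: 58→76, due 54, tardiness 22
J6: 76→80, due 74, tardiness 6
J7: 80→93, due 19, tardiness 74
Late tasks: 4.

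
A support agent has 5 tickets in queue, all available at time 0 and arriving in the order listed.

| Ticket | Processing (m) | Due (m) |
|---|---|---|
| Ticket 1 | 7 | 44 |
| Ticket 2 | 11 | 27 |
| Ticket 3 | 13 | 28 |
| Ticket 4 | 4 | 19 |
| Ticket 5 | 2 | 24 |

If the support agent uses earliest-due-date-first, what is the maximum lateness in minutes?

EDD (increasing due date): Ticket 4 Ticket 5 Ticket 2 Ticket 3 Ticket 1.
Ticket 4: 0→4, due 19, lateness -15
Ticket 5: 4→6, due 24, lateness -18
Ticket 2: 6→17, due 27, lateness -10
Ticket 3: 17→30, due 28, lateness 2
Ticket 1: 30→37, due 44, lateness -7
Maximum = 2.

2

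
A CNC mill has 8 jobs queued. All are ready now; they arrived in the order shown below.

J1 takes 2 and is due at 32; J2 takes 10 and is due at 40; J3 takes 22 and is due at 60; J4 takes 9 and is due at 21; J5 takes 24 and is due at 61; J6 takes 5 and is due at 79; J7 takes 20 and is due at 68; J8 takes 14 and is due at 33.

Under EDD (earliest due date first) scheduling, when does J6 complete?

106

EDD (increasing due date): J4 J1 J8 J2 J3 J5 J7 J6.
J4: 0→9
J1: 9→11
J8: 11→25
J2: 25→35
J3: 35→57
J5: 57→81
J7: 81→101
J6: 101→106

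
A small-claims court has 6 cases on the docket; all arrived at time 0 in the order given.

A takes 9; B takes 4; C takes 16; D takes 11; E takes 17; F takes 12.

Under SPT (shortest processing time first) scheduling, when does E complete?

SPT (increasing processing time): B A D F C E.
B: 0→4
A: 4→13
D: 13→24
F: 24→36
C: 36→52
E: 52→69

69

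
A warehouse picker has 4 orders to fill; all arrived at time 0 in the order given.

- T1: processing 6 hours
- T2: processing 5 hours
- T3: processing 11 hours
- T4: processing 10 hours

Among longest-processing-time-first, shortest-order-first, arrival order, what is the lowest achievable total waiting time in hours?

LPT (decreasing processing time): T3 T4 T1 T2.
T3: waits 0, runs 0→11
T4: waits 11, runs 11→21
T1: waits 21, runs 21→27
T2: waits 27, runs 27→32
Sum = 0+11+21+27 = 59.
SPT (increasing processing time): T2 T1 T4 T3.
T2: waits 0, runs 0→5
T1: waits 5, runs 5→11
T4: waits 11, runs 11→21
T3: waits 21, runs 21→32
Sum = 0+5+11+21 = 37.
FIFO (arrival order): T1 T2 T3 T4.
T1: waits 0, runs 0→6
T2: waits 6, runs 6→11
T3: waits 11, runs 11→22
T4: waits 22, runs 22→32
Sum = 0+6+11+22 = 39.
LPT 59, SPT 37, FIFO 39 → minimum 37.

37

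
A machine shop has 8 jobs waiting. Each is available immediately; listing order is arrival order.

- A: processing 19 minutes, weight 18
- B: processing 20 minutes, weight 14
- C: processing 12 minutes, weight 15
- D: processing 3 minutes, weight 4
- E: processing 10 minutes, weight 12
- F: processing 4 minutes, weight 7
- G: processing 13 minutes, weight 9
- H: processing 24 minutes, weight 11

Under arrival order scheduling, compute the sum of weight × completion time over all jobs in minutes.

FIFO (arrival order): A B C D E F G H.
A: finishes 19, weight 18, w·C = 342
B: finishes 39, weight 14, w·C = 546
C: finishes 51, weight 15, w·C = 765
D: finishes 54, weight 4, w·C = 216
E: finishes 64, weight 12, w·C = 768
F: finishes 68, weight 7, w·C = 476
G: finishes 81, weight 9, w·C = 729
H: finishes 105, weight 11, w·C = 1155
Sum = 342+546+765+216+768+476+729+1155 = 4997.

4997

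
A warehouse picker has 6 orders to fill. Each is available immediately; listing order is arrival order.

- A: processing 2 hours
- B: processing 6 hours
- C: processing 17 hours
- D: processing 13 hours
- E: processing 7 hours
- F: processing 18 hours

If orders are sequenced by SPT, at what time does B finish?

SPT (increasing processing time): A B E D C F.
A: 0→2
B: 2→8

8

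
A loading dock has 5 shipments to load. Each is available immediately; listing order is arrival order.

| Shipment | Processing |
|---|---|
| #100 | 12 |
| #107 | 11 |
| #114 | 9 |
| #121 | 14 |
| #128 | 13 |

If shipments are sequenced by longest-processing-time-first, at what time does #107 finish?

50

LPT (decreasing processing time): #121 #128 #100 #107 #114.
#121: 0→14
#128: 14→27
#100: 27→39
#107: 39→50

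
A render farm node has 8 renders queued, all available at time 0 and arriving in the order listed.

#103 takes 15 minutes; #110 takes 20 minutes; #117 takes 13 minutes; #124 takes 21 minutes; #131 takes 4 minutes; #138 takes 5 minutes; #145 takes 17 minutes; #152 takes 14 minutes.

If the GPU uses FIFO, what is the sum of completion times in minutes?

FIFO (arrival order): #103 #110 #117 #124 #131 #138 #145 #152.
#103: 0→15
#110: 15→35
#117: 35→48
#124: 48→69
#131: 69→73
#138: 73→78
#145: 78→95
#152: 95→109
Sum = 15+35+48+69+73+78+95+109 = 522.

522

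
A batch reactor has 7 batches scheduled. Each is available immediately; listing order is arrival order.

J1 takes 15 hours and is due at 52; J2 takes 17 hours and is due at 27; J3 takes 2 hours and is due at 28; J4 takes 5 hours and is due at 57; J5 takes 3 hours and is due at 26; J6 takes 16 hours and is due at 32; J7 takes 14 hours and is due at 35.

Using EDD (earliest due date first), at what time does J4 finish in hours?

EDD (increasing due date): J5 J2 J3 J6 J7 J1 J4.
J5: 0→3
J2: 3→20
J3: 20→22
J6: 22→38
J7: 38→52
J1: 52→67
J4: 67→72

72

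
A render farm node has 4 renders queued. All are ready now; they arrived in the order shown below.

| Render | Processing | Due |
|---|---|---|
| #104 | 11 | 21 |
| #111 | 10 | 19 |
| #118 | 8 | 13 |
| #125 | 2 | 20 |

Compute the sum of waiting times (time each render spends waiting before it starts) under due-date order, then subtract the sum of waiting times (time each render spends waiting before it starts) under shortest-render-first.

EDD (increasing due date): #118 #111 #125 #104.
#118: waits 0, runs 0→8
#111: waits 8, runs 8→18
#125: waits 18, runs 18→20
#104: waits 20, runs 20→31
Sum = 0+8+18+20 = 46.
SPT (increasing processing time): #125 #118 #111 #104.
#125: waits 0, runs 0→2
#118: waits 2, runs 2→10
#111: waits 10, runs 10→20
#104: waits 20, runs 20→31
Sum = 0+2+10+20 = 32.
Difference = 46 − 32 = 14.

14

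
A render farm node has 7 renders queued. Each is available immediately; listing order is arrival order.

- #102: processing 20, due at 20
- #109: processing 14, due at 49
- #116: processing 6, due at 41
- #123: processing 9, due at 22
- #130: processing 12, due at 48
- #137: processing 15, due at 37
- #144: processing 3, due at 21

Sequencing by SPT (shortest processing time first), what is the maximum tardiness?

59

SPT (increasing processing time): #144 #116 #123 #130 #109 #137 #102.
#144: 0→3, due 21, tardiness 0
#116: 3→9, due 41, tardiness 0
#123: 9→18, due 22, tardiness 0
#130: 18→30, due 48, tardiness 0
#109: 30→44, due 49, tardiness 0
#137: 44→59, due 37, tardiness 22
#102: 59→79, due 20, tardiness 59
Maximum = 59.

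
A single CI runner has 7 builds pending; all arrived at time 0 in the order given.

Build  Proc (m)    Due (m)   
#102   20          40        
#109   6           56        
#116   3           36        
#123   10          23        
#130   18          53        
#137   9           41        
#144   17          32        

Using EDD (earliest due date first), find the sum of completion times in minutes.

336

EDD (increasing due date): #123 #144 #116 #102 #137 #130 #109.
#123: 0→10
#144: 10→27
#116: 27→30
#102: 30→50
#137: 50→59
#130: 59→77
#109: 77→83
Sum = 10+27+30+50+59+77+83 = 336.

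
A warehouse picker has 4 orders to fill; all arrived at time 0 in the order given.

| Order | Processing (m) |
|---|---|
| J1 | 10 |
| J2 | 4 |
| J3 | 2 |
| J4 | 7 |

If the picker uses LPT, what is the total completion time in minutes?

LPT (decreasing processing time): J1 J4 J2 J3.
J1: 0→10
J4: 10→17
J2: 17→21
J3: 21→23
Sum = 10+17+21+23 = 71.

71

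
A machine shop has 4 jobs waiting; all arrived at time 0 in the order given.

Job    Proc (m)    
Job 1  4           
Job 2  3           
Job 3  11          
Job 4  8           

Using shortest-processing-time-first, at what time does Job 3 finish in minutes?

SPT (increasing processing time): Job 2 Job 1 Job 4 Job 3.
Job 2: 0→3
Job 1: 3→7
Job 4: 7→15
Job 3: 15→26

26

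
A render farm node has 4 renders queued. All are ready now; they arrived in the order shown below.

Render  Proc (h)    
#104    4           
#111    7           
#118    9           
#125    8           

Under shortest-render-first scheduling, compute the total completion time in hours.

SPT (increasing processing time): #104 #111 #125 #118.
#104: 0→4
#111: 4→11
#125: 11→19
#118: 19→28
Sum = 4+11+19+28 = 62.

62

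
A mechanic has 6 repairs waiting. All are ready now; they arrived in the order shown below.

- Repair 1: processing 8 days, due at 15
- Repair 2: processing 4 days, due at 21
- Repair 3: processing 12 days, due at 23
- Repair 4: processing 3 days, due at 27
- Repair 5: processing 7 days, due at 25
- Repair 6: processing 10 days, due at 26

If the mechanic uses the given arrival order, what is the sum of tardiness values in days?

FIFO (arrival order): Repair 1 Repair 2 Repair 3 Repair 4 Repair 5 Repair 6.
Repair 1: 0→8, due 15, tardiness 0
Repair 2: 8→12, due 21, tardiness 0
Repair 3: 12→24, due 23, tardiness 1
Repair 4: 24→27, due 27, tardiness 0
Repair 5: 27→34, due 25, tardiness 9
Repair 6: 34→44, due 26, tardiness 18
Sum = 0+0+1+0+9+18 = 28.

28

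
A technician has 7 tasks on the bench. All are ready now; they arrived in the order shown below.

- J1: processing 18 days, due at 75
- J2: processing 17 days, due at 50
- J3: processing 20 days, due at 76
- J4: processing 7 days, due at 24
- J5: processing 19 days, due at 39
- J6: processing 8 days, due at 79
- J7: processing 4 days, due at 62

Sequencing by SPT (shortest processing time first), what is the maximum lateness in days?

34

SPT (increasing processing time): J7 J4 J6 J2 J1 J5 J3.
J7: 0→4, due 62, lateness -58
J4: 4→11, due 24, lateness -13
J6: 11→19, due 79, lateness -60
J2: 19→36, due 50, lateness -14
J1: 36→54, due 75, lateness -21
J5: 54→73, due 39, lateness 34
J3: 73→93, due 76, lateness 17
Maximum = 34.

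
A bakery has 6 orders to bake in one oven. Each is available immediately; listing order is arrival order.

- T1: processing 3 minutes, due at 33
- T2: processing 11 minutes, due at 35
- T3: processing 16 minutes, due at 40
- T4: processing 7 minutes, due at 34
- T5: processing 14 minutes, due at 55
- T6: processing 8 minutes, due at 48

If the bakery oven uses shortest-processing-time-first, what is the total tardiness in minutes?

SPT (increasing processing time): T1 T4 T6 T2 T5 T3.
T1: 0→3, due 33, tardiness 0
T4: 3→10, due 34, tardiness 0
T6: 10→18, due 48, tardiness 0
T2: 18→29, due 35, tardiness 0
T5: 29→43, due 55, tardiness 0
T3: 43→59, due 40, tardiness 19
Sum = 0+0+0+0+0+19 = 19.

19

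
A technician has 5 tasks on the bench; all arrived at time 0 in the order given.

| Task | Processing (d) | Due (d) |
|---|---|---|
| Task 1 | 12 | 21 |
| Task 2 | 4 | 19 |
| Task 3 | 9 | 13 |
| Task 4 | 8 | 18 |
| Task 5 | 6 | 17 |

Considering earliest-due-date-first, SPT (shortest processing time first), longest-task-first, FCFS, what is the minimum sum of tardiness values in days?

31

EDD (increasing due date): Task 3 Task 5 Task 4 Task 2 Task 1.
Task 3: 0→9, due 13, tardiness 0
Task 5: 9→15, due 17, tardiness 0
Task 4: 15→23, due 18, tardiness 5
Task 2: 23→27, due 19, tardiness 8
Task 1: 27→39, due 21, tardiness 18
Sum = 0+0+5+8+18 = 31.
SPT (increasing processing time): Task 2 Task 5 Task 4 Task 3 Task 1.
Task 2: 0→4, due 19, tardiness 0
Task 5: 4→10, due 17, tardiness 0
Task 4: 10→18, due 18, tardiness 0
Task 3: 18→27, due 13, tardiness 14
Task 1: 27→39, due 21, tardiness 18
Sum = 0+0+0+14+18 = 32.
LPT (decreasing processing time): Task 1 Task 3 Task 4 Task 5 Task 2.
Task 1: 0→12, due 21, tardiness 0
Task 3: 12→21, due 13, tardiness 8
Task 4: 21→29, due 18, tardiness 11
Task 5: 29→35, due 17, tardiness 18
Task 2: 35→39, due 19, tardiness 20
Sum = 0+8+11+18+20 = 57.
FIFO (arrival order): Task 1 Task 2 Task 3 Task 4 Task 5.
Task 1: 0→12, due 21, tardiness 0
Task 2: 12→16, due 19, tardiness 0
Task 3: 16→25, due 13, tardiness 12
Task 4: 25→33, due 18, tardiness 15
Task 5: 33→39, due 17, tardiness 22
Sum = 0+0+12+15+22 = 49.
EDD 31, SPT 32, LPT 57, FIFO 49 → minimum 31.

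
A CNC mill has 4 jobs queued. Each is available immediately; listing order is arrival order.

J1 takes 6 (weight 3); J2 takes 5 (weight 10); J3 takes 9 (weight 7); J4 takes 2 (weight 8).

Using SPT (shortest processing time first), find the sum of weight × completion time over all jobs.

SPT (increasing processing time): J4 J2 J1 J3.
J4: finishes 2, weight 8, w·C = 16
J2: finishes 7, weight 10, w·C = 70
J1: finishes 13, weight 3, w·C = 39
J3: finishes 22, weight 7, w·C = 154
Sum = 16+70+39+154 = 279.

279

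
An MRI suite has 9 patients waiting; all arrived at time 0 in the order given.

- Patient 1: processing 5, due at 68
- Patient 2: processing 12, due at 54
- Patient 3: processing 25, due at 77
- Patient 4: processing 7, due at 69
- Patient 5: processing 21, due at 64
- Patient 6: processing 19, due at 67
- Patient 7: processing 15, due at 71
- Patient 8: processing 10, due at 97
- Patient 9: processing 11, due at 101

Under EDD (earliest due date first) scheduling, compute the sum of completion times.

EDD (increasing due date): Patient 2 Patient 5 Patient 6 Patient 1 Patient 4 Patient 7 Patient 3 Patient 8 Patient 9.
Patient 2: 0→12
Patient 5: 12→33
Patient 6: 33→52
Patient 1: 52→57
Patient 4: 57→64
Patient 7: 64→79
Patient 3: 79→104
Patient 8: 104→114
Patient 9: 114→125
Sum = 12+33+52+57+64+79+104+114+125 = 640.

640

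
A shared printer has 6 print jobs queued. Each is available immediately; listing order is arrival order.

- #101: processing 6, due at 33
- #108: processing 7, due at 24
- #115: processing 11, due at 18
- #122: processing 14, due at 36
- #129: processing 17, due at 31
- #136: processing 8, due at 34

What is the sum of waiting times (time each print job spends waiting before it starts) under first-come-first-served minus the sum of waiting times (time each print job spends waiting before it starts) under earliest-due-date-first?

FIFO (arrival order): #101 #108 #115 #122 #129 #136.
#101: waits 0, runs 0→6
#108: waits 6, runs 6→13
#115: waits 13, runs 13→24
#122: waits 24, runs 24→38
#129: waits 38, runs 38→55
#136: waits 55, runs 55→63
Sum = 0+6+13+24+38+55 = 136.
EDD (increasing due date): #115 #108 #129 #101 #136 #122.
#115: waits 0, runs 0→11
#108: waits 11, runs 11→18
#129: waits 18, runs 18→35
#101: waits 35, runs 35→41
#136: waits 41, runs 41→49
#122: waits 49, runs 49→63
Sum = 0+11+18+35+41+49 = 154.
Difference = 136 − 154 = -18.

-18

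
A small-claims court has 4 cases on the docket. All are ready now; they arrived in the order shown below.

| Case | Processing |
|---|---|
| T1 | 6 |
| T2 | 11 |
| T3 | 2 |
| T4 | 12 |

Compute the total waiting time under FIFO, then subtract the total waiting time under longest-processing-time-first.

-22

FIFO (arrival order): T1 T2 T3 T4.
T1: waits 0, runs 0→6
T2: waits 6, runs 6→17
T3: waits 17, runs 17→19
T4: waits 19, runs 19→31
Sum = 0+6+17+19 = 42.
LPT (decreasing processing time): T4 T2 T1 T3.
T4: waits 0, runs 0→12
T2: waits 12, runs 12→23
T1: waits 23, runs 23→29
T3: waits 29, runs 29→31
Sum = 0+12+23+29 = 64.
Difference = 42 − 64 = -22.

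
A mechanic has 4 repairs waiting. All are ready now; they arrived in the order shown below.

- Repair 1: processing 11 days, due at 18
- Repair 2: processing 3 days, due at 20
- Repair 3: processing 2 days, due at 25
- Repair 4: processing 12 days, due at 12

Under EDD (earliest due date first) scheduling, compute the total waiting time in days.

EDD (increasing due date): Repair 4 Repair 1 Repair 2 Repair 3.
Repair 4: waits 0, runs 0→12
Repair 1: waits 12, runs 12→23
Repair 2: waits 23, runs 23→26
Repair 3: waits 26, runs 26→28
Sum = 0+12+23+26 = 61.

61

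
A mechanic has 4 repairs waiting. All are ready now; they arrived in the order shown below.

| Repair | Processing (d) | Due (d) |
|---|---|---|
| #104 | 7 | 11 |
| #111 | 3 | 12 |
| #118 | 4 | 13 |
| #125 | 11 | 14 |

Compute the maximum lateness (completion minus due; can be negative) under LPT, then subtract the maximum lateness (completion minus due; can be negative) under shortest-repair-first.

2

LPT (decreasing processing time): #125 #104 #118 #111.
#125: 0→11, due 14, lateness -3
#104: 11→18, due 11, lateness 7
#118: 18→22, due 13, lateness 9
#111: 22→25, due 12, lateness 13
Maximum = 13.
SPT (increasing processing time): #111 #118 #104 #125.
#111: 0→3, due 12, lateness -9
#118: 3→7, due 13, lateness -6
#104: 7→14, due 11, lateness 3
#125: 14→25, due 14, lateness 11
Maximum = 11.
Difference = 13 − 11 = 2.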